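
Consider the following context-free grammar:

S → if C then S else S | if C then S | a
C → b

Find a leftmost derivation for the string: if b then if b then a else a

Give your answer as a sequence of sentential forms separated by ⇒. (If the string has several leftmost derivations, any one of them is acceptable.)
Start with S.
Step 1: the leftmost non-terminal is S; apply S → if C then S:  if C then S
Step 2: the leftmost non-terminal is C; apply C → b:  if b then S
Step 3: the leftmost non-terminal is S; apply S → if C then S else S:  if b then if C then S else S
Step 4: the leftmost non-terminal is C; apply C → b:  if b then if b then S else S
Step 5: the leftmost non-terminal is S; apply S → a:  if b then if b then a else S
Step 6: the leftmost non-terminal is S; apply S → a:  if b then if b then a else a

Final answer: S ⇒ if C then S ⇒ if b then S ⇒ if b then if C then S else S ⇒ if b then if b then S else S ⇒ if b then if b then a else S ⇒ if b then if b then a else a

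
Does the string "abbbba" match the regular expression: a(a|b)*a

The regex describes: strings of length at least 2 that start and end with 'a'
Yes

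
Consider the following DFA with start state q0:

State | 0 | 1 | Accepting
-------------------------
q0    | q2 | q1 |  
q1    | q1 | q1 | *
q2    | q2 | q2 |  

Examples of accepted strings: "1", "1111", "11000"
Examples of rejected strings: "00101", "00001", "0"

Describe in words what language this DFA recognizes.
non-empty binary strings starting with 1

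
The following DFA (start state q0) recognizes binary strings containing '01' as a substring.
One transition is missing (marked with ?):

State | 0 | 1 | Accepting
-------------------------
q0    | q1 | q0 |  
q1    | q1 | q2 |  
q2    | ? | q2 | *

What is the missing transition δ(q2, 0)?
q2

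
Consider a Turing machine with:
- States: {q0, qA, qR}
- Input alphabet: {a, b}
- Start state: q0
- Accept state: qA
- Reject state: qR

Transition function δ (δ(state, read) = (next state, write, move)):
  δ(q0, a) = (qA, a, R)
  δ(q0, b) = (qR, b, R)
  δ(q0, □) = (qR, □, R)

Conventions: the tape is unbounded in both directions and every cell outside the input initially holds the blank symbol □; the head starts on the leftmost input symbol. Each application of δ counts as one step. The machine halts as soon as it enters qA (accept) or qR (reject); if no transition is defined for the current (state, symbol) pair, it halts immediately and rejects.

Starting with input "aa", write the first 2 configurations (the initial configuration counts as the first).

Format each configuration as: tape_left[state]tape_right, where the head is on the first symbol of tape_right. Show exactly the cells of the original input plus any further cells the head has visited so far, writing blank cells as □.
Step 0: [q0]aa (head at position 0)
Step 1: δ(q0, a) = (qA, a, R)  ⊢  a[qA]a (head at position 1)

Final answer: [q0]aa ⊢ a[qA]a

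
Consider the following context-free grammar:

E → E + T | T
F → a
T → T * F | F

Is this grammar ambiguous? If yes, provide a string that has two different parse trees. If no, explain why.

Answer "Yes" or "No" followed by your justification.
This is the standard stratified expression grammar: '+' is introduced only by the left-recursive rule E → E + T and '*' only by the left-recursive rule T → T * F, with F → a. For any string, the last '+' must be the one produced at the root E (everything after it is a T containing no '+'), and likewise within each T the last '*' is produced at its root. This fixes the parse tree uniquely (left-associative, '*' binding tighter than '+'), so every string has exactly one parse tree.

Final answer: No - the grammar is unambiguous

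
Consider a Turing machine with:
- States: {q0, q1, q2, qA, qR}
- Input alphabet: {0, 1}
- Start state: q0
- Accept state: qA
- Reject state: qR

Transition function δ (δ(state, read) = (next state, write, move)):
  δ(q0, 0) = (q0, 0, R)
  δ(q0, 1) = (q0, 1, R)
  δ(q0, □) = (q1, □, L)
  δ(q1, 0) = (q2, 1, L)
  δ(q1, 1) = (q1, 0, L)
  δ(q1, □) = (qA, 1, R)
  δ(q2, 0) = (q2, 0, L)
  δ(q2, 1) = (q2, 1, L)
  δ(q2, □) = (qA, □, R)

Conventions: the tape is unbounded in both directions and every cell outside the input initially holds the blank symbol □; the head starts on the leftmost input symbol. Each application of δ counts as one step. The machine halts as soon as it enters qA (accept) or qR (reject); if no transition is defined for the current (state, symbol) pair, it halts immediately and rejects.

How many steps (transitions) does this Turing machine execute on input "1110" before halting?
Step 0: [q0]1110 (head at position 0)
Step 1: δ(q0, 1) = (q0, 1, R)  ⊢  1[q0]110 (head at position 1)
Step 2: δ(q0, 1) = (q0, 1, R)  ⊢  11[q0]10 (head at position 2)
Step 3: δ(q0, 1) = (q0, 1, R)  ⊢  111[q0]0 (head at position 3)
Step 4: δ(q0, 0) = (q0, 0, R)  ⊢  1110[q0]□ (head at position 4)
Step 5: δ(q0, □) = (q1, □, L)  ⊢  111[q1]0□ (head at position 3)
Step 6: δ(q1, 0) = (q2, 1, L)  ⊢  11[q2]11□ (head at position 2)
Step 7: δ(q2, 1) = (q2, 1, L)  ⊢  1[q2]111□ (head at position 1)
Step 8: δ(q2, 1) = (q2, 1, L)  ⊢  [q2]1111□ (head at position 0)
Step 9: δ(q2, 1) = (q2, 1, L)  ⊢  [q2]□1111□ (head at position -1)
Step 10: δ(q2, □) = (qA, □, R)  ⊢  □[qA]1111□ (head at position 0)
The machine is in qA, so it halts and accepts.
Number of transitions executed: 10.

Final answer: 10 steps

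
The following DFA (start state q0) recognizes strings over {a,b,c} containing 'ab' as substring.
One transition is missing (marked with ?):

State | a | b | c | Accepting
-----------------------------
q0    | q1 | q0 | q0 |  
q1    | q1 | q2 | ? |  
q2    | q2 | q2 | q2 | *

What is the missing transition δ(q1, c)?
q0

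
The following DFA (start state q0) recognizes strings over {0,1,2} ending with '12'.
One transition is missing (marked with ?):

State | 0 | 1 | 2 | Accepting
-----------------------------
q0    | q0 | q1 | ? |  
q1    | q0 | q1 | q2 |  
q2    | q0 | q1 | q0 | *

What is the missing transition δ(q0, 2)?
q0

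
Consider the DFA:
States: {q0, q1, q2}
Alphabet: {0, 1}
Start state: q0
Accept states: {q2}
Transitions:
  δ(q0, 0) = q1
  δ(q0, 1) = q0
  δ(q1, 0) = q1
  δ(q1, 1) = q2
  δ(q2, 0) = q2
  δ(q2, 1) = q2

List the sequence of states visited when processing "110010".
Starting at q0
Read '1': q0 -> q0
Read '1': q0 -> q0
Read '0': q0 -> q1
Read '0': q1 -> q1
Read '1': q1 -> q2
Read '0': q2 -> q2

Final answer: q0 -> q0 -> q0 -> q1 -> q1 -> q2 -> q2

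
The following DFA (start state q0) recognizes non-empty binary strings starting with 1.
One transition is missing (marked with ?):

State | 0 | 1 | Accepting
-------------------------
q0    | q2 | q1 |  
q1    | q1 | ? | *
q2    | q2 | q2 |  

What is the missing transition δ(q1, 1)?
q1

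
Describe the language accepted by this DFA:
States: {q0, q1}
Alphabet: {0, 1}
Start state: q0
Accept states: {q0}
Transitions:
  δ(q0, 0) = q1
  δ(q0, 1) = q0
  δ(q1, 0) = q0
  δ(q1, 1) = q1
Analyzing the DFA structure:
Start state: q0
Accept states: {q0}
Interpreting what each state remembers (checking against the transitions):
  q0: an even number of 0s has been read so far
  q1: an odd number of 0s has been read so far
  δ(q0, 0): in q0 (an even number of 0s has been read so far), after reading 0 we have: an odd number of 0s has been read so far → q1
  δ(q0, 1): in q0 (an even number of 0s has been read so far), after reading 1 we have: an even number of 0s has been read so far → q0
  δ(q1, 0): in q1 (an odd number of 0s has been read so far), after reading 0 we have: an even number of 0s has been read so far → q0
  δ(q1, 1): in q1 (an odd number of 0s has been read so far), after reading 1 we have: an odd number of 0s has been read so far → q1
A string is accepted iff it ends in {q0}, i.e. an even number of 0s has been read so far.
Language: All binary strings with an even number of 0s

Final answer: All binary strings with an even number of 0s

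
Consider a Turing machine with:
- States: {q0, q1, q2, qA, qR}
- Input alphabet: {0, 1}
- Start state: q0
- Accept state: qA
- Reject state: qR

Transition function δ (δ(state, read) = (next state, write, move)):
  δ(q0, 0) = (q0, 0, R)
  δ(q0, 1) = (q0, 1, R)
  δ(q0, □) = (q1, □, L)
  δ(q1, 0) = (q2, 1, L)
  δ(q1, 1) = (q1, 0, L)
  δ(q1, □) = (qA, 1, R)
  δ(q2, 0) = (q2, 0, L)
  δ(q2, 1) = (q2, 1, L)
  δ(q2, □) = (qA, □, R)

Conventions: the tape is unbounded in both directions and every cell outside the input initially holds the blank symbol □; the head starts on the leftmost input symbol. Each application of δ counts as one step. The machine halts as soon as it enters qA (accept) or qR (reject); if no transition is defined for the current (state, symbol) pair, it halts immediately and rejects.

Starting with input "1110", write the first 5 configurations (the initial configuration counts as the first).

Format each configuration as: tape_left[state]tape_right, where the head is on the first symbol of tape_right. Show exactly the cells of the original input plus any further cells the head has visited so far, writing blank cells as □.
Step 0: [q0]1110 (head at position 0)
Step 1: δ(q0, 1) = (q0, 1, R)  ⊢  1[q0]110 (head at position 1)
Step 2: δ(q0, 1) = (q0, 1, R)  ⊢  11[q0]10 (head at position 2)
Step 3: δ(q0, 1) = (q0, 1, R)  ⊢  111[q0]0 (head at position 3)
Step 4: δ(q0, 0) = (q0, 0, R)  ⊢  1110[q0]□ (head at position 4)

Final answer: [q0]1110 ⊢ 1[q0]110 ⊢ 11[q0]10 ⊢ 111[q0]0 ⊢ 1110[q0]□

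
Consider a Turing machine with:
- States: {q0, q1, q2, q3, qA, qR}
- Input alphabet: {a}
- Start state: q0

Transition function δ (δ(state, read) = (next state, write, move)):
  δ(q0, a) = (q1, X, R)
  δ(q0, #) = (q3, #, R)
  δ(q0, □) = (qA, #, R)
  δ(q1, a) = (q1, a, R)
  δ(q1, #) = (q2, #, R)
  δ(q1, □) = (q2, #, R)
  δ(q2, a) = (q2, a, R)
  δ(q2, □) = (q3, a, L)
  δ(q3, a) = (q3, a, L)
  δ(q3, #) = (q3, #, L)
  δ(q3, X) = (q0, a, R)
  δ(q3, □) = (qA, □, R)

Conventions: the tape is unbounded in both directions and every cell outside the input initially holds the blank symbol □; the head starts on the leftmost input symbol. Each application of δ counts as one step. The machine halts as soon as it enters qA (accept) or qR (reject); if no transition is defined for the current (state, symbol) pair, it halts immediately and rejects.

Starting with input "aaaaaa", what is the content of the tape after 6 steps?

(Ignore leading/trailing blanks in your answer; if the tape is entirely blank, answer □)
Step 0: [q0]aaaaaa (head at position 0)
Step 1: δ(q0, a) = (q1, X, R)  ⊢  X[q1]aaaaa (head at position 1)
Step 2: δ(q1, a) = (q1, a, R)  ⊢  Xa[q1]aaaa (head at position 2)
Step 3: δ(q1, a) = (q1, a, R)  ⊢  Xaa[q1]aaa (head at position 3)
Step 4: δ(q1, a) = (q1, a, R)  ⊢  Xaaa[q1]aa (head at position 4)
Step 5: δ(q1, a) = (q1, a, R)  ⊢  Xaaaa[q1]a (head at position 5)
Step 6: δ(q1, a) = (q1, a, R)  ⊢  Xaaaaa[q1]□ (head at position 6)
Tape after 6 steps (ignoring surrounding blanks): Xaaaaa

Final answer: Tape: Xaaaaa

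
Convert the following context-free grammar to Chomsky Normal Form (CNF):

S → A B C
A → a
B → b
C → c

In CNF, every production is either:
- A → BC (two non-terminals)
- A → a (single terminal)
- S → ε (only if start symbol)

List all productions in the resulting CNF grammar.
The grammar has no ε-productions or unit productions to eliminate.
A → a is already in CNF (single terminal) – keep it.
B → b is already in CNF (single terminal) – keep it.
C → c is already in CNF (single terminal) – keep it.
S → A B C has 3 symbols on the right: break it into binary productions S → A X0, X0 → B C.
Resulting CNF grammar (5 productions): A → a; B → b; C → c; S → A X0; X0 → B C

Final answer: A → a; B → b; C → c; S → A X0; X0 → B C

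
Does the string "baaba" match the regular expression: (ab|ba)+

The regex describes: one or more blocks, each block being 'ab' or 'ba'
No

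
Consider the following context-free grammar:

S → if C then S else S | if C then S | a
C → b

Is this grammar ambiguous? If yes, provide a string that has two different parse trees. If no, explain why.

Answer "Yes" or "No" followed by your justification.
The 'dangling else' can attach to either if. Two leftmost derivations of  if b then if b then a else a:
  (1) S ⇒ if C then S else S ⇒ if b then S else S ⇒ if b then if C then S else S ⇒ if b then if b then S else S ⇒ if b then if b then a else S ⇒ if b then if b then a else a   (else belongs to the outer if)
  (2) S ⇒ if C then S ⇒ if b then S ⇒ if b then if C then S else S ⇒ if b then if b then S else S ⇒ if b then if b then a else S ⇒ if b then if b then a else a   (else belongs to the inner if)
Two distinct parse trees for the same string, so the grammar is ambiguous.

Final answer: Yes - the string 'if b then if b then a else a' has two distinct leftmost derivations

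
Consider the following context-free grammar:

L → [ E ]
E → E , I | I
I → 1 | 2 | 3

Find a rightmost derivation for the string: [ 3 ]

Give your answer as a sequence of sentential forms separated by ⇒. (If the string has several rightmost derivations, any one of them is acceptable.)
Start with L.
Step 1: the rightmost non-terminal is L; apply L → [ E ]:  [ E ]
Step 2: the rightmost non-terminal is E; apply E → I:  [ I ]
Step 3: the rightmost non-terminal is I; apply I → 3:  [ 3 ]

Final answer: L ⇒ [ E ] ⇒ [ I ] ⇒ [ 3 ]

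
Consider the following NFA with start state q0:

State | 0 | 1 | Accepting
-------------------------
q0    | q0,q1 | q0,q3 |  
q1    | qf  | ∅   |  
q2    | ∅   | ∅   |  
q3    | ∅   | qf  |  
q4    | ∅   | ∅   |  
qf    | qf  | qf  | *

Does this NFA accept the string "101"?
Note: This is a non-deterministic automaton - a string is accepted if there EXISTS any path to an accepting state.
Track the set of states the NFA could be in: start {q0}
Read '1': {q0} → {q0, q3}
Read '0': {q0, q3} → {q0, q1}
Read '1': {q0, q1} → {q0, q3}
Final set {q0, q3} contains no accepting state → rejected.

Final answer: No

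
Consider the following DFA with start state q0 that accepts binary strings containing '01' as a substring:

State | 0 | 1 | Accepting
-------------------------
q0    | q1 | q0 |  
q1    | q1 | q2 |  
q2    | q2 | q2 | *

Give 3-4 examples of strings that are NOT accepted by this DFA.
Any strings that end in a non-accepting state work; for example:
ε: q0; q0 is not accepting → rejected
"100": q0 → q0 → q1 → q1; q1 is not accepting → rejected
"1100": q0 → q0 → q0 → q1 → q1; q1 is not accepting → rejected
"1110": q0 → q0 → q0 → q0 → q1; q1 is not accepting → rejected

Final answer: ε, "100", "1100", "1110"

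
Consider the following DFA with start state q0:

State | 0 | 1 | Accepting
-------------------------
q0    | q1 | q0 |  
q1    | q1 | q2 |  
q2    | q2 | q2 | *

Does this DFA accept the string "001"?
Start in q0.
Read '0': q0 → q1
Read '0': q1 → q1
Read '1': q1 → q2
Final state q2 is accepting, so the string is accepted.

Final answer: Yes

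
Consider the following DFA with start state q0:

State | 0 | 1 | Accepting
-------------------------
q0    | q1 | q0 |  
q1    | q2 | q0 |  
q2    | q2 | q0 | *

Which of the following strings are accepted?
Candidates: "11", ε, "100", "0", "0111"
"11": q0 → q0 → q0; q0 is not accepting → rejected
ε: q0; q0 is not accepting → rejected
"100": q0 → q0 → q1 → q2; q2 is accepting → accepted
"0": q0 → q1; q1 is not accepting → rejected
"0111": q0 → q1 → q0 → q0 → q0; q0 is not accepting → rejected

Final answer: "100"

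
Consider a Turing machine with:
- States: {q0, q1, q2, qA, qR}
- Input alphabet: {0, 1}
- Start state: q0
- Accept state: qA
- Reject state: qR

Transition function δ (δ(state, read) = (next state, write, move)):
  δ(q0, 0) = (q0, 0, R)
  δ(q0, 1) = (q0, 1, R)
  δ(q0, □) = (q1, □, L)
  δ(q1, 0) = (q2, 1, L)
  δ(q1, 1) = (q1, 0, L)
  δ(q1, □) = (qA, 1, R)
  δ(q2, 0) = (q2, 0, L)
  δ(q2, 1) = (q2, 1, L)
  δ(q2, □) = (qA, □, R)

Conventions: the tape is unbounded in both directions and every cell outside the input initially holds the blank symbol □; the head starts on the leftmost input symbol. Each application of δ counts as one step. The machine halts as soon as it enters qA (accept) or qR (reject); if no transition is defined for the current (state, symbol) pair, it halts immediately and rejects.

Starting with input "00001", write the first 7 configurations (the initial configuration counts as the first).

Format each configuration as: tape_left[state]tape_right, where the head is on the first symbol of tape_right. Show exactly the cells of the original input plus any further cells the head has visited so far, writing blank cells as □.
Step 0: [q0]00001 (head at position 0)
Step 1: δ(q0, 0) = (q0, 0, R)  ⊢  0[q0]0001 (head at position 1)
Step 2: δ(q0, 0) = (q0, 0, R)  ⊢  00[q0]001 (head at position 2)
Step 3: δ(q0, 0) = (q0, 0, R)  ⊢  000[q0]01 (head at position 3)
Step 4: δ(q0, 0) = (q0, 0, R)  ⊢  0000[q0]1 (head at position 4)
Step 5: δ(q0, 1) = (q0, 1, R)  ⊢  00001[q0]□ (head at position 5)
Step 6: δ(q0, □) = (q1, □, L)  ⊢  0000[q1]1□ (head at position 4)

Final answer: [q0]00001 ⊢ 0[q0]0001 ⊢ 00[q0]001 ⊢ 000[q0]01 ⊢ 0000[q0]1 ⊢ 00001[q0]□ ⊢ 0000[q1]1□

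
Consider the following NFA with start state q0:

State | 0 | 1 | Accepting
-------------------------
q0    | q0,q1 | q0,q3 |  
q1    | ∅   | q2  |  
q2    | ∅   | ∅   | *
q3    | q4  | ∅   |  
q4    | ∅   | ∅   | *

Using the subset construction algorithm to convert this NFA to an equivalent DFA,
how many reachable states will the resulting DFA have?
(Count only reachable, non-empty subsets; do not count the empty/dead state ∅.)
Start subset: {q0}
{q0}: on 0 → {q0, q1}, on 1 → {q0, q3}
{q0, q1}: on 0 → {q0, q1}, on 1 → {q0, q2, q3}
{q0, q3}: on 0 → {q0, q1, q4}, on 1 → {q0, q3}
{q0, q2, q3}: on 0 → {q0, q1, q4}, on 1 → {q0, q3}
{q0, q1, q4}: on 0 → {q0, q1}, on 1 → {q0, q2, q3}
Reachable non-empty subsets: {q0}, {q0, q1}, {q0, q3}, {q0, q2, q3}, {q0, q1, q4} — 5 in total.

Final answer: 5 states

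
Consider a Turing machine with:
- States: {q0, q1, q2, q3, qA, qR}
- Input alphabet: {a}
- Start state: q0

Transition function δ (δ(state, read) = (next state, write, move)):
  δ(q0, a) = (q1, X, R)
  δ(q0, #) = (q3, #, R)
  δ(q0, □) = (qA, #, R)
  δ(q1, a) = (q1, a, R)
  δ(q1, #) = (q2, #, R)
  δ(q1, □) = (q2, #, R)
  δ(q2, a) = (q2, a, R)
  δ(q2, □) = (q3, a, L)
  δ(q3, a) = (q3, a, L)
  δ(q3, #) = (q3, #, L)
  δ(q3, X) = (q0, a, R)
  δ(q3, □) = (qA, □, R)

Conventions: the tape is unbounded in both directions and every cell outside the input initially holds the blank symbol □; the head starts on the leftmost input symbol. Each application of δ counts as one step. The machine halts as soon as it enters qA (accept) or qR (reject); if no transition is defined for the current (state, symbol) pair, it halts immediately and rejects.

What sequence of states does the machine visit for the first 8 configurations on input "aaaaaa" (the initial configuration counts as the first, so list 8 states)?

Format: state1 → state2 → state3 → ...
Step 0: [q0]aaaaaa (head at position 0)
Step 1: δ(q0, a) = (q1, X, R)  ⊢  X[q1]aaaaa (head at position 1)
Step 2: δ(q1, a) = (q1, a, R)  ⊢  Xa[q1]aaaa (head at position 2)
Step 3: δ(q1, a) = (q1, a, R)  ⊢  Xaa[q1]aaa (head at position 3)
Step 4: δ(q1, a) = (q1, a, R)  ⊢  Xaaa[q1]aa (head at position 4)
Step 5: δ(q1, a) = (q1, a, R)  ⊢  Xaaaa[q1]a (head at position 5)
Step 6: δ(q1, a) = (q1, a, R)  ⊢  Xaaaaa[q1]□ (head at position 6)
Step 7: δ(q1, □) = (q2, #, R)  ⊢  Xaaaaa#[q2]□ (head at position 7)
Reading off the states of these 8 configurations: q0 → q1 → q1 → q1 → q1 → q1 → q1 → q2

Final answer: q0 → q1 → q1 → q1 → q1 → q1 → q1 → q2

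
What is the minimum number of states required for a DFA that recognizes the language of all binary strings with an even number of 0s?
Language: binary strings with an even number of 0s
Lower bound (Myhill–Nerode): the prefixes ε, 0 are pairwise distinguishable:
  ε vs 0: suffix ε distinguishes them (ε has zero 0s (accepted), 0 has one 0 (rejected))
So any DFA needs at least 2 states.
Upper bound: a DFA with 2 states exists (one state per class above).
Minimum states: 2

Final answer: 2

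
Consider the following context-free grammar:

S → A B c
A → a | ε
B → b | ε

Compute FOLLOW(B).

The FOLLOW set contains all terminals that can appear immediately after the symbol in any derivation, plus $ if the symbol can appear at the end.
B occurs in S → A B c, immediately followed by the terminal c. So FOLLOW(B) = {c}.

Final answer: {c}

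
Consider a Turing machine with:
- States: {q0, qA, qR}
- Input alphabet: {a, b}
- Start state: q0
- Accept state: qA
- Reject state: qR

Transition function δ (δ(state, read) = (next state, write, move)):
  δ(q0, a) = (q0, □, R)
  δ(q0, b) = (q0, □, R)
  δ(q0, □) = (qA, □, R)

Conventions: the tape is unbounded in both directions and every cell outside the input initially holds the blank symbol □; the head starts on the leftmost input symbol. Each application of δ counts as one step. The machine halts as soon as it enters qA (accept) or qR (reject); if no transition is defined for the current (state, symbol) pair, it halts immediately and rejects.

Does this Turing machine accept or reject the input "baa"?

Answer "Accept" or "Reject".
Step 0: [q0]baa (head at position 0)
Step 1: δ(q0, b) = (q0, □, R)  ⊢  □[q0]aa (head at position 1)
Step 2: δ(q0, a) = (q0, □, R)  ⊢  □□[q0]a (head at position 2)
Step 3: δ(q0, a) = (q0, □, R)  ⊢  □□□[q0]□ (head at position 3)
Step 4: δ(q0, □) = (qA, □, R)  ⊢  □□□□[qA]□ (head at position 4)
The machine is in qA, so it halts and accepts.

Final answer: Accept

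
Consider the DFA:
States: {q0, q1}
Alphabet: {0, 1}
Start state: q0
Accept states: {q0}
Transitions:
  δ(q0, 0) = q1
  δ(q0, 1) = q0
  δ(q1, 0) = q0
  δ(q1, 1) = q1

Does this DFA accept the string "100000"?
Processing string "100000":
  q0 --1--> q0
  q0 --0--> q1
  q1 --0--> q0
  q0 --0--> q1
  q1 --0--> q0
  q0 --0--> q1
Final state: q1
Accept states: {q0}
q1 is not an accept state, so the string is rejected.

Final answer: No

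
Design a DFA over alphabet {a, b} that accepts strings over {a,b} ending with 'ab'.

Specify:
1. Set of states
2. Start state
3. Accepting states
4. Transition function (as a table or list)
One valid DFA (any DFA recognizing the same language is acceptable):
States: {q0, q1, q2}
Start: q0
Accepting: {q2}
Transitions (accepting states marked with *):
State | a | b | Accepting
-------------------------
q0    | q1 | q0 |  
q1    | q1 | q2 |  
q2    | q1 | q0 | *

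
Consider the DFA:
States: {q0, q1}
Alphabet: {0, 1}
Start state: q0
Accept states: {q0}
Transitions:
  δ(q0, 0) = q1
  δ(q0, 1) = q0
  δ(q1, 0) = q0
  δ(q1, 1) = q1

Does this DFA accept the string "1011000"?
Processing string "1011000":
  q0 --1--> q0
  q0 --0--> q1
  q1 --1--> q1
  q1 --1--> q1
  q1 --0--> q0
  q0 --0--> q1
  q1 --0--> q0
Final state: q0
Accept states: {q0}
q0 is an accept state, so the string is accepted.

Final answer: Yes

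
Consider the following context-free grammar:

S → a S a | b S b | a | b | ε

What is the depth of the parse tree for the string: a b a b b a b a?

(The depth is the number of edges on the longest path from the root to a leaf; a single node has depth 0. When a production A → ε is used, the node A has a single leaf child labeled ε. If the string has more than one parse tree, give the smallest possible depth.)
The string has even length 8, so its (unique) parse tree peels off matching outer symbols: S → a S a, S → b S b, S → a S a, S → b S b, and finally S → ε for the empty middle.
The S nodes are at depths 0..4; the ε leaf under the innermost S is at depth 5 (terminal leaves are at depths 1..4).
Depth = 5.

Final answer: 5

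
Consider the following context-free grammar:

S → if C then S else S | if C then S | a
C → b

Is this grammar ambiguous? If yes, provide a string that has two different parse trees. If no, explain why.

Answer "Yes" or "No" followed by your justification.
The 'dangling else' can attach to either if. Two leftmost derivations of  if b then if b then a else a:
  (1) S ⇒ if C then S else S ⇒ if b then S else S ⇒ if b then if C then S else S ⇒ if b then if b then S else S ⇒ if b then if b then a else S ⇒ if b then if b then a else a   (else belongs to the outer if)
  (2) S ⇒ if C then S ⇒ if b then S ⇒ if b then if C then S else S ⇒ if b then if b then S else S ⇒ if b then if b then a else S ⇒ if b then if b then a else a   (else belongs to the inner if)
Two distinct parse trees for the same string, so the grammar is ambiguous.

Final answer: Yes - the string 'if b then if b then a else a' has two distinct leftmost derivations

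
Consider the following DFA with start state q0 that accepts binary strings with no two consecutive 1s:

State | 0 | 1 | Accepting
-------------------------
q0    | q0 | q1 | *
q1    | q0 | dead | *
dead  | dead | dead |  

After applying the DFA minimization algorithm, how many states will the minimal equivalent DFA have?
All 3 states are reachable from q0, so none can be removed as unreachable.
Table-filling: first mark every (accepting, non-accepting) pair as distinguishable (accepting: {q0, q1}; non-accepting: {dead}).
Round 1: (q0, q1) on '1' go to q1 and dead, already distinguishable → mark.
Every pair of states is distinguishable, so the DFA is already minimal.
Equivalence classes: {q0}, {q1}, {dead} → 3 states.

Final answer: 3 states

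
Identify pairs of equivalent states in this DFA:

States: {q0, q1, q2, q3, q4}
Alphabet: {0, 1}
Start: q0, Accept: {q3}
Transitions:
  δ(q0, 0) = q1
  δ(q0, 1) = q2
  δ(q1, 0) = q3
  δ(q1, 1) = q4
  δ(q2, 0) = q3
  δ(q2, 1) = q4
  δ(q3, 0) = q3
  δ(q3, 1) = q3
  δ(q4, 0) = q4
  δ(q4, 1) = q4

Using the table-filling algorithm:
Round 0 – mark pairs where exactly one state is accepting: (q0,q3), (q1,q3), (q2,q3), (q3,q4)
Round 1 – newly marked: (q0,q1) [on 0: q1 vs q3, already marked]; (q0,q2) [on 0: q1 vs q3, already marked]; (q1,q4) [on 0: q3 vs q4, already marked]; (q2,q4) [on 0: q3 vs q4, already marked]
Round 2 – newly marked: (q0,q4) [on 0: q1 vs q4, already marked]
No further pairs can be marked.
(q1, q2) unmarked: δ(q1,0)=q3, δ(q2,0)=q3; δ(q1,1)=q4, δ(q2,1)=q4 → equivalent
Equivalent pairs: (q1, q2)

Final answer: Equivalent pairs: (q1, q2)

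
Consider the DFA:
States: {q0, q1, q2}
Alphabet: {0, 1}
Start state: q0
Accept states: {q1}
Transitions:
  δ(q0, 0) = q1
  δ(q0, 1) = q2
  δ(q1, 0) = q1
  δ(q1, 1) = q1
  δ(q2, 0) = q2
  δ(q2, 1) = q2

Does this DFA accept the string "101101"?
Processing string "101101":
  q0 --1--> q2
  q2 --0--> q2
  q2 --1--> q2
  q2 --1--> q2
  q2 --0--> q2
  q2 --1--> q2
Final state: q2
Accept states: {q1}
q2 is not an accept state, so the string is rejected.

Final answer: No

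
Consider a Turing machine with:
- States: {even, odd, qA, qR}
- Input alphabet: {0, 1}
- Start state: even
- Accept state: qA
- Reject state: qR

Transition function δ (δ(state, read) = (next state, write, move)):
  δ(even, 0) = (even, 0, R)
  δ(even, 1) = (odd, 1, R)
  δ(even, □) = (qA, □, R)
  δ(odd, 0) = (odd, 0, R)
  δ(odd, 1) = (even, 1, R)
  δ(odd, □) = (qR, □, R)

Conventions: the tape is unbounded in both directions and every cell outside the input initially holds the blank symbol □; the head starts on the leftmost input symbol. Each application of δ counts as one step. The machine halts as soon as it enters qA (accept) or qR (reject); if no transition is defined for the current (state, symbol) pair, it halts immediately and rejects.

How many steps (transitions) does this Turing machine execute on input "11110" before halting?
Step 0: [even]11110 (head at position 0)
Step 1: δ(even, 1) = (odd, 1, R)  ⊢  1[odd]1110 (head at position 1)
Step 2: δ(odd, 1) = (even, 1, R)  ⊢  11[even]110 (head at position 2)
Step 3: δ(even, 1) = (odd, 1, R)  ⊢  111[odd]10 (head at position 3)
Step 4: δ(odd, 1) = (even, 1, R)  ⊢  1111[even]0 (head at position 4)
Step 5: δ(even, 0) = (even, 0, R)  ⊢  11110[even]□ (head at position 5)
Step 6: δ(even, □) = (qA, □, R)  ⊢  11110□[qA]□ (head at position 6)
The machine is in qA, so it halts and accepts.
Number of transitions executed: 6.

Final answer: 6 steps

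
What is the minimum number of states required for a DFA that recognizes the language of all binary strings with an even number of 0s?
Language: binary strings with an even number of 0s
Lower bound (Myhill–Nerode): the prefixes ε, 0 are pairwise distinguishable:
  ε vs 0: suffix ε distinguishes them (ε has zero 0s (accepted), 0 has one 0 (rejected))
So any DFA needs at least 2 states.
Upper bound: a DFA with 2 states exists (one state per class above).
Minimum states: 2

Final answer: 2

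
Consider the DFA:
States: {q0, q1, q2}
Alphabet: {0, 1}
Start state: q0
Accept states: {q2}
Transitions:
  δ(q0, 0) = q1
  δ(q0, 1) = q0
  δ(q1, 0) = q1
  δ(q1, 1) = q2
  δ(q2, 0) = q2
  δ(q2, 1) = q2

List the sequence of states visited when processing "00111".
Starting at q0
Read '0': q0 -> q1
Read '0': q1 -> q1
Read '1': q1 -> q2
Read '1': q2 -> q2
Read '1': q2 -> q2

Final answer: q0 -> q1 -> q1 -> q2 -> q2 -> q2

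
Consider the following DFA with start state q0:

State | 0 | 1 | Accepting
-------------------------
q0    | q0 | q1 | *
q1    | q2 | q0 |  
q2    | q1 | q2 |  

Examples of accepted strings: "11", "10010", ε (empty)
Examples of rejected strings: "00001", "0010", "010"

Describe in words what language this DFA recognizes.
binary numbers divisible by 3 (treating the string as a binary integer; leading zeros allowed, the empty string counts as 0)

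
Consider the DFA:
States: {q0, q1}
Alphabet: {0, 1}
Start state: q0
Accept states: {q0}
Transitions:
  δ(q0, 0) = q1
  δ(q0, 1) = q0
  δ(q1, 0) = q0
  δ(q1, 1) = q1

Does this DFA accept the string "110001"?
Processing string "110001":
  q0 --1--> q0
  q0 --1--> q0
  q0 --0--> q1
  q1 --0--> q0
  q0 --0--> q1
  q1 --1--> q1
Final state: q1
Accept states: {q0}
q1 is not an accept state, so the string is rejected.

Final answer: No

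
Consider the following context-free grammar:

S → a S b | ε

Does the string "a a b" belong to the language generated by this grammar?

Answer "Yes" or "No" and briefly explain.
Every derivation applies S → a S b some number n of times and then S → ε, producing a^n b^n with equally many a's and b's. The string a a b has two a's but only one b, so it cannot be derived.

Final answer: No - no valid derivation exists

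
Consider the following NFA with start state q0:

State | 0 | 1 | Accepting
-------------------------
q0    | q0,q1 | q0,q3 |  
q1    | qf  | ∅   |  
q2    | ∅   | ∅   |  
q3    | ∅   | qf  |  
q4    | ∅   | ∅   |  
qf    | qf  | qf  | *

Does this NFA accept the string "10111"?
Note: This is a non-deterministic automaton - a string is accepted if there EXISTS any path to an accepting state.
Track the set of states the NFA could be in: start {q0}
Read '1': {q0} → {q0, q3}
Read '0': {q0, q3} → {q0, q1}
Read '1': {q0, q1} → {q0, q3}
Read '1': {q0, q3} → {q0, q3, qf}
Read '1': {q0, q3, qf} → {q0, q3, qf}
Final set {q0, q3, qf} contains accepting state(s) {qf} → accepted.

Final answer: Yes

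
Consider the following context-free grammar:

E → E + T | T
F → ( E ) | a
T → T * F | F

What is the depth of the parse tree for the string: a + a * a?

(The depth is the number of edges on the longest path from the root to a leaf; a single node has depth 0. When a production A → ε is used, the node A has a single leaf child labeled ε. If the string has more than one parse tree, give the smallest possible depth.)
The grammar is unambiguous; the parse tree of a + a * a is:
E → E + T at the root (depth 0).
  Left E (depth 1) → T (2) → F (3) → a (4).
  Right T (depth 1) → T * F; that T (2) → F (3) → a (4); F (2) → a (3).
The longest root-to-leaf paths have 4 edges.
Depth = 4.

Final answer: 4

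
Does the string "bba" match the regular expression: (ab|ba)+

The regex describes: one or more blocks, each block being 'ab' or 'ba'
No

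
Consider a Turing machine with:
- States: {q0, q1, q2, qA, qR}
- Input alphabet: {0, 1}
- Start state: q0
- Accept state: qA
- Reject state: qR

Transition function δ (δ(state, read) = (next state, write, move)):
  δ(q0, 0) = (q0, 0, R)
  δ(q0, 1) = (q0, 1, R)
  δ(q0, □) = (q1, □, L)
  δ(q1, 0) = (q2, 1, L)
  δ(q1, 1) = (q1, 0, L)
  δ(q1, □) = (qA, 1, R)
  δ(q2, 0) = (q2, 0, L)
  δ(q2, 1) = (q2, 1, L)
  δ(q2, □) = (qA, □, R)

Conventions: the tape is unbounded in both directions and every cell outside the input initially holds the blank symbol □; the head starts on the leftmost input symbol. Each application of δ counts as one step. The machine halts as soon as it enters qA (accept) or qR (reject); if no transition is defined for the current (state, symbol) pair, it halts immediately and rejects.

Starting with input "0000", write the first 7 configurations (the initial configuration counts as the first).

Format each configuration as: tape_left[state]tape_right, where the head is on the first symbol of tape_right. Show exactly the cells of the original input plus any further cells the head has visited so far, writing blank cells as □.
Step 0: [q0]0000 (head at position 0)
Step 1: δ(q0, 0) = (q0, 0, R)  ⊢  0[q0]000 (head at position 1)
Step 2: δ(q0, 0) = (q0, 0, R)  ⊢  00[q0]00 (head at position 2)
Step 3: δ(q0, 0) = (q0, 0, R)  ⊢  000[q0]0 (head at position 3)
Step 4: δ(q0, 0) = (q0, 0, R)  ⊢  0000[q0]□ (head at position 4)
Step 5: δ(q0, □) = (q1, □, L)  ⊢  000[q1]0□ (head at position 3)
Step 6: δ(q1, 0) = (q2, 1, L)  ⊢  00[q2]01□ (head at position 2)

Final answer: [q0]0000 ⊢ 0[q0]000 ⊢ 00[q0]00 ⊢ 000[q0]0 ⊢ 0000[q0]□ ⊢ 000[q1]0□ ⊢ 00[q2]01□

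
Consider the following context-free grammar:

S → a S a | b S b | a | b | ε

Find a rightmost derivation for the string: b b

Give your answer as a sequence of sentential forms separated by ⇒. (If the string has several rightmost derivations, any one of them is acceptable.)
Start with S.
Step 1: the rightmost non-terminal is S; apply S → b S b:  b S b
Step 2: the rightmost non-terminal is S; apply S → ε:  b b

Final answer: S ⇒ b S b ⇒ b b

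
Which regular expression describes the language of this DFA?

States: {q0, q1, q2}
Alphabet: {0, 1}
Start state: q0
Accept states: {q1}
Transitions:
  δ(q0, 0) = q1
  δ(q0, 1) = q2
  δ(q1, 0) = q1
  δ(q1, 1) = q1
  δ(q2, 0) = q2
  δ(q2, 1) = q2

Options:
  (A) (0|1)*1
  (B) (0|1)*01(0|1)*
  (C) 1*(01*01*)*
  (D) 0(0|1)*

Testing sample strings against the DFA:
  '11100' -> rejected
  '0100' -> accepted
  '001' -> accepted
  '110' -> rejected
Checking each option for a counterexample:
  (A) (0|1)*1: '0' is accepted by the DFA but does not match the regex → eliminated
  (B) (0|1)*01(0|1)*: '0' is accepted by the DFA but does not match the regex → eliminated
  (C) 1*(01*01*)*: ε is rejected by the DFA but matches the regex → eliminated
  (D) 0(0|1)*: agrees with the DFA on all strings of length ≤ 4
Only (D) 0(0|1)* is consistent with the DFA.

Final answer: (D) 0(0|1)*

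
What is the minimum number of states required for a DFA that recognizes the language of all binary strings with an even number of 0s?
Language: binary strings with an even number of 0s
Lower bound (Myhill–Nerode): the prefixes ε, 0 are pairwise distinguishable:
  ε vs 0: suffix ε distinguishes them (ε has zero 0s (accepted), 0 has one 0 (rejected))
So any DFA needs at least 2 states.
Upper bound: a DFA with 2 states exists (one state per class above).
Minimum states: 2

Final answer: 2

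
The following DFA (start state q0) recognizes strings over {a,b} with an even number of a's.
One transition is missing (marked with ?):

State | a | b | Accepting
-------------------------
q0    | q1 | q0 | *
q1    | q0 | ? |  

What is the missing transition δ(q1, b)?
q1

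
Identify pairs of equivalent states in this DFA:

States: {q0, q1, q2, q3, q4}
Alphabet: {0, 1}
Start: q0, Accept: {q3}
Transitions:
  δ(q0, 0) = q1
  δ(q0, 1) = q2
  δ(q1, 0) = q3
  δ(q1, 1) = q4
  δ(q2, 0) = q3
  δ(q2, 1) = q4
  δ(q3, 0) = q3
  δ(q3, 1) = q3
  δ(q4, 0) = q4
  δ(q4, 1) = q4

Using the table-filling algorithm:
Round 0 – mark pairs where exactly one state is accepting: (q0,q3), (q1,q3), (q2,q3), (q3,q4)
Round 1 – newly marked: (q0,q1) [on 0: q1 vs q3, already marked]; (q0,q2) [on 0: q1 vs q3, already marked]; (q1,q4) [on 0: q3 vs q4, already marked]; (q2,q4) [on 0: q3 vs q4, already marked]
Round 2 – newly marked: (q0,q4) [on 0: q1 vs q4, already marked]
No further pairs can be marked.
(q1, q2) unmarked: δ(q1,0)=q3, δ(q2,0)=q3; δ(q1,1)=q4, δ(q2,1)=q4 → equivalent
Equivalent pairs: (q1, q2)

Final answer: Equivalent pairs: (q1, q2)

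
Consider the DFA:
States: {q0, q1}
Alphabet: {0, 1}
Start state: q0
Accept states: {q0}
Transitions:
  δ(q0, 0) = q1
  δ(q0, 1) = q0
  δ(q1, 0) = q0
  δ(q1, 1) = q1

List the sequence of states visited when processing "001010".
Starting at q0
Read '0': q0 -> q1
Read '0': q1 -> q0
Read '1': q0 -> q0
Read '0': q0 -> q1
Read '1': q1 -> q1
Read '0': q1 -> q0

Final answer: q0 -> q1 -> q0 -> q0 -> q1 -> q1 -> q0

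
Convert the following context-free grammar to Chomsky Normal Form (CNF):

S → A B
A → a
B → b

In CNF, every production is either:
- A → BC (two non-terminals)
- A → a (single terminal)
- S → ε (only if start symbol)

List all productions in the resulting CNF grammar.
The grammar has no ε-productions or unit productions to eliminate.
S → A B is already in CNF (two non-terminals) – keep it.
A → a is already in CNF (single terminal) – keep it.
B → b is already in CNF (single terminal) – keep it.
Resulting CNF grammar (3 productions): A → a; B → b; S → A B

Final answer: A → a; B → b; S → A B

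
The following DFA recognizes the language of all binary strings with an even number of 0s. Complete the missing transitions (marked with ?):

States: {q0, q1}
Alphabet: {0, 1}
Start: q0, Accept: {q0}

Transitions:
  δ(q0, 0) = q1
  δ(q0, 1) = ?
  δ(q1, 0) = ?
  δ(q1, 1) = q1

What each state remembers (consistent with the given transitions and accept states):
  q0: an even number of 0s has been read so far
  q1: an odd number of 0s has been read so far
Filling in the missing entries:
  δ(q0, 1): in q0 (an even number of 0s has been read so far), after reading 1 we have: an even number of 0s has been read so far → q0
  δ(q1, 0): in q1 (an odd number of 0s has been read so far), after reading 0 we have: an even number of 0s has been read so far → q0

Final answer: δ(q0, 1) = q0; δ(q1, 0) = q0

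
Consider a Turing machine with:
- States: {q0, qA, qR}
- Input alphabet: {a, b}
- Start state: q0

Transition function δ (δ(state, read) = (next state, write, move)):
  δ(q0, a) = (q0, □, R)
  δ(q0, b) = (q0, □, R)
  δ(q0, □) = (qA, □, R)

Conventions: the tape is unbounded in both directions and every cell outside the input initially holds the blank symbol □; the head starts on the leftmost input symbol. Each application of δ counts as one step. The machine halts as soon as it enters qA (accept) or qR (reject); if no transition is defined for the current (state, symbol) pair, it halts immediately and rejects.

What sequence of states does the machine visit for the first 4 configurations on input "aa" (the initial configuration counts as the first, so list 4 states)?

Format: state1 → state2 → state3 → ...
Step 0: [q0]aa (head at position 0)
Step 1: δ(q0, a) = (q0, □, R)  ⊢  □[q0]a (head at position 1)
Step 2: δ(q0, a) = (q0, □, R)  ⊢  □□[q0]□ (head at position 2)
Step 3: δ(q0, □) = (qA, □, R)  ⊢  □□□[qA]□ (head at position 3)
Reading off the states of these 4 configurations: q0 → q0 → q0 → qA

Final answer: q0 → q0 → q0 → qA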